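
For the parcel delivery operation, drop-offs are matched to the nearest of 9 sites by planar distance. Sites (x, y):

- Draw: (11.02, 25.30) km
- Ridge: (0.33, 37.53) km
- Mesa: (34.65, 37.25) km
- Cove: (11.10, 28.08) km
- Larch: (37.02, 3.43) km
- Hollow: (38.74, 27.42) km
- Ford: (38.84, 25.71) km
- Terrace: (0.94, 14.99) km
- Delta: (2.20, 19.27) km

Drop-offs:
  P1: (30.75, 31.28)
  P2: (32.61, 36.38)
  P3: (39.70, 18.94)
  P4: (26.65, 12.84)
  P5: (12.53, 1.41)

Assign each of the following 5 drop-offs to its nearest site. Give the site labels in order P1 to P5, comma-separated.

Mesa, Mesa, Ford, Larch, Terrace

P1 → Mesa (d²=50.85)
P2 → Mesa (d²=4.92)
P3 → Ford (d²=46.57)
P4 → Larch (d²=196.09)
P5 → Terrace (d²=318.74)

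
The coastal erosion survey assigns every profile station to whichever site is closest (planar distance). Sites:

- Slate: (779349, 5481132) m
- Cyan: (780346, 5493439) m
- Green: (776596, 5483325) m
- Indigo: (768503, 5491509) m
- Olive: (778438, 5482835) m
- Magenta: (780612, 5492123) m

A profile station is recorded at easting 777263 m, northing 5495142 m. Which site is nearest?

Cyan

Squared distances to each site:
Slate: 200631496.000; Cyan: 12405098.000; Green: 140086378.000; Indigo: 89936289.000; Olive: 152842874.000; Magenta: 20330162.000.
Minimum at Cyan.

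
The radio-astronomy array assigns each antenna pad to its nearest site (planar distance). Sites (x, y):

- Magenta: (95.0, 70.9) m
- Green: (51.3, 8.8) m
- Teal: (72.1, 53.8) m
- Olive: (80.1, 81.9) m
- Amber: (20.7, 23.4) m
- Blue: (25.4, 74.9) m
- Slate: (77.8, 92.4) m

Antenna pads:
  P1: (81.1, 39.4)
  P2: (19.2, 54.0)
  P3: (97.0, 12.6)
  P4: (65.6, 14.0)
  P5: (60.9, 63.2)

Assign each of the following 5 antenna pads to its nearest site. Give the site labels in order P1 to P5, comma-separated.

Teal, Blue, Green, Green, Teal

P1 → Teal (d²=288.36)
P2 → Blue (d²=475.25)
P3 → Green (d²=2102.93)
P4 → Green (d²=231.53)
P5 → Teal (d²=213.80)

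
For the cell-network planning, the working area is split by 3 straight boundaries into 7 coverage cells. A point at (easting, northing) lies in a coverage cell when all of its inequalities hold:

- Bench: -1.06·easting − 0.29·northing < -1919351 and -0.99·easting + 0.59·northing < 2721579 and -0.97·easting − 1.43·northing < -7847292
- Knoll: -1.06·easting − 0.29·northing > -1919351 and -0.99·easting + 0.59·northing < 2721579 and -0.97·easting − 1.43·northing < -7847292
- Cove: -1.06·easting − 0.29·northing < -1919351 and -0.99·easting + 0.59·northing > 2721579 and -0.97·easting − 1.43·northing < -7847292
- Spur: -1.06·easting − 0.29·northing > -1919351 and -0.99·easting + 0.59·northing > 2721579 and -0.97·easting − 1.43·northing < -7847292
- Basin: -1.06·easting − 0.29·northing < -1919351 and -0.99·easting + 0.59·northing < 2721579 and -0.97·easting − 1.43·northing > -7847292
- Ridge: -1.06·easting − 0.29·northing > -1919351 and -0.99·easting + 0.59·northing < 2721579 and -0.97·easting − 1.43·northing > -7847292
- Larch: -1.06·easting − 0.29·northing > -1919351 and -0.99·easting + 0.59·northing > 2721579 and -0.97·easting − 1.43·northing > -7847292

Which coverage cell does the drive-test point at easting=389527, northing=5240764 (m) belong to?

Bench

-1.06·389527 − 0.29·5240764 = -1932720.180, which is < -1919351
-0.99·389527 + 0.59·5240764 = 2706419.030, which is < 2721579
-0.97·389527 − 1.43·5240764 = -7872133.710, which is < -7847292
This sign pattern matches Bench.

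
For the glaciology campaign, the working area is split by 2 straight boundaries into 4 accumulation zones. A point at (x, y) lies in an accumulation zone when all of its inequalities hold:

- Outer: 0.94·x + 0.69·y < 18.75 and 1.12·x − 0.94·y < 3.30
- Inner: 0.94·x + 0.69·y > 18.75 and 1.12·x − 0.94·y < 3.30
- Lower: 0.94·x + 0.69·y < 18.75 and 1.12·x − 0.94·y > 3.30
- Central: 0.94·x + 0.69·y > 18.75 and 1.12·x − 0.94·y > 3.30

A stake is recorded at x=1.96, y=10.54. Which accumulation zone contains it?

0.94·1.96 + 0.69·10.54 = 9.115, which is < 18.75
1.12·1.96 − 0.94·10.54 = -7.712, which is < 3.30
This sign pattern matches Outer.

Outer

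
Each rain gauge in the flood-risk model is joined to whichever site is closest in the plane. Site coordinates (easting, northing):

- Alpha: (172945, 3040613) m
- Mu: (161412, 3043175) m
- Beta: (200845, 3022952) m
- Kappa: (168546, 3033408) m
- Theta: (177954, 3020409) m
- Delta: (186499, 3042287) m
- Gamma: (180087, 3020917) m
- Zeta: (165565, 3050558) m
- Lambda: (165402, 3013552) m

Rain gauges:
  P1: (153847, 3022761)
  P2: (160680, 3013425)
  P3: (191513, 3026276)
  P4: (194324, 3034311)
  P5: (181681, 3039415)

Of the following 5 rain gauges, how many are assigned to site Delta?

2

P1 → Lambda
P2 → Lambda
P3 → Beta
P4 → Delta
P5 → Delta
2 of the 5 go to Delta.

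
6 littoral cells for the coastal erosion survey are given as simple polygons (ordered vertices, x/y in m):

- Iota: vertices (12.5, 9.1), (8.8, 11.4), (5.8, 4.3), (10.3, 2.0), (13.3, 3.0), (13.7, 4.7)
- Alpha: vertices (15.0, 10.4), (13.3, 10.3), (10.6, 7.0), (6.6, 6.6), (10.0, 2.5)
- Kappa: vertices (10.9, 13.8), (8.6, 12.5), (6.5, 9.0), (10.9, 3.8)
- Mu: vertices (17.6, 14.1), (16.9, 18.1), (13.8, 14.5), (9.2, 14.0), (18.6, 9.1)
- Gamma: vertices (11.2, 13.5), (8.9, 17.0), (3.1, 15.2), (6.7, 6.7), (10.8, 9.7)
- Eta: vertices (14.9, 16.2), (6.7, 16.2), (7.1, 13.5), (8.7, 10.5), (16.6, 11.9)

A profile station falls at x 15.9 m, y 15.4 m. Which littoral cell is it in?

Cast a ray rightward from (15.9, 15.4). For each polygon, the edges (by vertex number in listed order) whose endpoints lie on opposite sides of y = 15.4, where each meets that height, and whether that is right or left of the point:
Iota: no edge straddles that height → 0 crossings.
Alpha: no edge straddles that height → 0 crossings.
Kappa: no edge straddles that height → 0 crossings.
Mu: 1–2 at x≈17.37 (right), 2–3 at x≈14.57 (left) → 1 crossing.
Gamma: 1–2 at x≈9.95 (left), 2–3 at x≈3.74 (left) → 0 crossings.
Eta: 2–3 at x≈6.82 (left), 5–1 at x≈15.22 (left) → 0 crossings.
Only Mu has an odd count, so the point is inside Mu.

Mu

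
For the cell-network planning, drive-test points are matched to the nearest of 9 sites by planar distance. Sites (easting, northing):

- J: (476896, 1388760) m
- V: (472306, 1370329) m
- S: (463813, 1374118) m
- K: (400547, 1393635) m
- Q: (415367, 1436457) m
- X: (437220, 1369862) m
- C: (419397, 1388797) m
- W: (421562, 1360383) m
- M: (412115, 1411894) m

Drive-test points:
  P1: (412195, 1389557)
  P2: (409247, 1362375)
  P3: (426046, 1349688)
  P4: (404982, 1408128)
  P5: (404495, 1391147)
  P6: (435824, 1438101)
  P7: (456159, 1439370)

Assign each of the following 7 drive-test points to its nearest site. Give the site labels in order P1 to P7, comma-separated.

C, W, W, M, K, Q, Q

P1 → C (d²=52446404.00)
P2 → W (d²=155627289.00)
P3 → W (d²=134489281.00)
P4 → M (d²=65062445.00)
P5 → K (d²=21776848.00)
P6 → Q (d²=421191585.00)
P7 → Q (d²=1672472833.00)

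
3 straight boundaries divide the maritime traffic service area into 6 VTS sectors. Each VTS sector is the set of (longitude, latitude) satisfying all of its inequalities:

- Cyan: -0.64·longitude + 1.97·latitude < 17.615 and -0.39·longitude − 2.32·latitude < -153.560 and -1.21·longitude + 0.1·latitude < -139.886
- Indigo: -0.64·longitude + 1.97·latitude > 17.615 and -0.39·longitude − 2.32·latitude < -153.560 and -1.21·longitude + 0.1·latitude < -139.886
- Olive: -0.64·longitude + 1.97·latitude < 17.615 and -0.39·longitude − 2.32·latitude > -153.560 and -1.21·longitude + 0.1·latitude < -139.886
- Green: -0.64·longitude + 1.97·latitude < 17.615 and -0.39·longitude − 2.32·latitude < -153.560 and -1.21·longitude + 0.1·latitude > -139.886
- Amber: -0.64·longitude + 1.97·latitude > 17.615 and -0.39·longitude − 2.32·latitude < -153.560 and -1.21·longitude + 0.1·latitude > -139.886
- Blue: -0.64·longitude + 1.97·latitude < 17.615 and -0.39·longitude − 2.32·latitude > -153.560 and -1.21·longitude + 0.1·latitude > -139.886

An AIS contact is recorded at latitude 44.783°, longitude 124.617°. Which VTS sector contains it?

Olive

-0.64·124.617 + 1.97·44.783 = 8.468, which is < 17.615
-0.39·124.617 − 2.32·44.783 = -152.497, which is > -153.560
-1.21·124.617 + 0.1·44.783 = -146.308, which is < -139.886
This sign pattern matches Olive.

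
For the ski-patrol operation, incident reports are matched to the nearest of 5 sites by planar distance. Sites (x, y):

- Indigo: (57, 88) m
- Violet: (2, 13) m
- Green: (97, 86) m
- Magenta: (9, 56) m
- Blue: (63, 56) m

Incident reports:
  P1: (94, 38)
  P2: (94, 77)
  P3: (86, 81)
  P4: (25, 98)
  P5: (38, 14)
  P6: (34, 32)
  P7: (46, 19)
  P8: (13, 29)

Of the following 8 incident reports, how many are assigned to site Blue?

2

P1 → Blue
P2 → Green
P3 → Green
P4 → Indigo
P5 → Violet
P6 → Magenta
P7 → Blue
P8 → Violet
2 of the 8 go to Blue.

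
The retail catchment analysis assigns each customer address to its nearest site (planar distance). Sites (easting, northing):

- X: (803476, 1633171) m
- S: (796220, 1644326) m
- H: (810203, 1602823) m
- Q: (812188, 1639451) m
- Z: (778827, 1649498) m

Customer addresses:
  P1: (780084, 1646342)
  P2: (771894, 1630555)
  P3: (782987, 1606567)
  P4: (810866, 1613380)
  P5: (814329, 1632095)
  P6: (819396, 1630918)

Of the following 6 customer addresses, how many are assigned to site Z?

2

P1 → Z
P2 → Z
P3 → H
P4 → H
P5 → Q
P6 → Q
2 of the 6 go to Z.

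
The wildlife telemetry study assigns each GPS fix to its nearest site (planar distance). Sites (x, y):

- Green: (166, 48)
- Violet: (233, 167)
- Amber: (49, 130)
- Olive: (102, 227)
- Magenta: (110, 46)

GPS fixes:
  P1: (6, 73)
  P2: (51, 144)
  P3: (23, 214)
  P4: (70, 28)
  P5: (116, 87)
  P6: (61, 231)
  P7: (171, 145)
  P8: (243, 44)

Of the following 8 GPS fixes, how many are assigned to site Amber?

2

P1 → Amber
P2 → Amber
P3 → Olive
P4 → Magenta
P5 → Magenta
P6 → Olive
P7 → Violet
P8 → Green
2 of the 8 go to Amber.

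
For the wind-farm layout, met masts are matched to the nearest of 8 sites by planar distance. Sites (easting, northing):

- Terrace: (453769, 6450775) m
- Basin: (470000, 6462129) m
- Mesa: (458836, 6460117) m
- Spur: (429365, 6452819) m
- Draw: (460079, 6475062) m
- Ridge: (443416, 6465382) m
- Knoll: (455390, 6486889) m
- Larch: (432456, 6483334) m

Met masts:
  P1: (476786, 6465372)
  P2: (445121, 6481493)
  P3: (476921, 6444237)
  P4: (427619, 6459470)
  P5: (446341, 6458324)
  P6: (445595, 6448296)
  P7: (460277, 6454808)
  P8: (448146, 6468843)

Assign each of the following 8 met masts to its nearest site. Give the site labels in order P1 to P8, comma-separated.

P1 → Basin (d²=56566845.00)
P2 → Knoll (d²=134569177.00)
P3 → Basin (d²=368023905.00)
P4 → Spur (d²=47284317.00)
P5 → Ridge (d²=58370989.00)
P6 → Terrace (d²=72959717.00)
P7 → Mesa (d²=30261962.00)
P8 → Ridge (d²=34351421.00)

Basin, Knoll, Basin, Spur, Ridge, Terrace, Mesa, Ridge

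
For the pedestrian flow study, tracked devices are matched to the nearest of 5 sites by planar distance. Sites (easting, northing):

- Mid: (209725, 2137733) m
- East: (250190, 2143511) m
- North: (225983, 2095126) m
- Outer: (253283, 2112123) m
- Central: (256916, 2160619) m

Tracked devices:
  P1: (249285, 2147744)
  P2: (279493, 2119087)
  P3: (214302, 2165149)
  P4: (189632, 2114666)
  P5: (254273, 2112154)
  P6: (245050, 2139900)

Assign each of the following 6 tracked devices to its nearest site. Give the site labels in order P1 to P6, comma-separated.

East, Outer, Mid, Mid, Outer, East

P1 → East (d²=18737314.00)
P2 → Outer (d²=735461396.00)
P3 → Mid (d²=772585985.00)
P4 → Mid (d²=935815138.00)
P5 → Outer (d²=981061.00)
P6 → East (d²=39458921.00)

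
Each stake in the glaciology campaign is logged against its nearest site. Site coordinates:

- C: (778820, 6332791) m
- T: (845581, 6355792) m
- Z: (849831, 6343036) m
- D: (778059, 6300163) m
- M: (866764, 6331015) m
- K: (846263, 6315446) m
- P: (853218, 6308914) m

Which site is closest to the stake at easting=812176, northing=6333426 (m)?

C

Squared distances to each site:
C: 1113025961.000; T: 1616131981.000; Z: 1510251125.000; D: 2270396858.000; M: 2985662665.000; K: 1485203969.000; P: 2285283908.000.
Minimum at C.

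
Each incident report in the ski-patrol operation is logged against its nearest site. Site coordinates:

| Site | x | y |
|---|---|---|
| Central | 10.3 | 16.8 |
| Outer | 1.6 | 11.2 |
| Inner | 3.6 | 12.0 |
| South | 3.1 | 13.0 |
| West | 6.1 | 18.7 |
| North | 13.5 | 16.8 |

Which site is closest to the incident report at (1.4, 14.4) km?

Squared distances to each site:
Central: 84.970; Outer: 10.280; Inner: 10.600; South: 4.850; West: 40.580; North: 152.170.
Minimum at South.

South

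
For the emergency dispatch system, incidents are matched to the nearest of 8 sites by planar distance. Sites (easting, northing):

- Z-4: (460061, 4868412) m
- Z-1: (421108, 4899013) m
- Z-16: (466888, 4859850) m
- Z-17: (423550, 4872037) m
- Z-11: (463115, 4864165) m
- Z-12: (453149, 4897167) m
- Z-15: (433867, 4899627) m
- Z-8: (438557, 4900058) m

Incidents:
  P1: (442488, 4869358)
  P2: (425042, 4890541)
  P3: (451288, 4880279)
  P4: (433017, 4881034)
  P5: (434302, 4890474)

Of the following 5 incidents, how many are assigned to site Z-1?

1

P1 → Z-4
P2 → Z-1
P3 → Z-4
P4 → Z-17
P5 → Z-15
1 of the 5 goes to Z-1.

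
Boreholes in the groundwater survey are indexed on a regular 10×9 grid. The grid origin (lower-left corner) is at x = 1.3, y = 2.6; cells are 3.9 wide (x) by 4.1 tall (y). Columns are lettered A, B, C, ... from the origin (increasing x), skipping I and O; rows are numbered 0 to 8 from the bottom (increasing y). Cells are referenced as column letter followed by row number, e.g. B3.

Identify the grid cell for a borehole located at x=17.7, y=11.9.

Column index: ⌊(17.7 − 1.3) / 3.9⌋ = ⌊4.205⌋ = 4 → column E
Row offset from origin: ⌊(11.9 − 2.6) / 4.1⌋ = ⌊2.268⌋ = 2 → row 2

E2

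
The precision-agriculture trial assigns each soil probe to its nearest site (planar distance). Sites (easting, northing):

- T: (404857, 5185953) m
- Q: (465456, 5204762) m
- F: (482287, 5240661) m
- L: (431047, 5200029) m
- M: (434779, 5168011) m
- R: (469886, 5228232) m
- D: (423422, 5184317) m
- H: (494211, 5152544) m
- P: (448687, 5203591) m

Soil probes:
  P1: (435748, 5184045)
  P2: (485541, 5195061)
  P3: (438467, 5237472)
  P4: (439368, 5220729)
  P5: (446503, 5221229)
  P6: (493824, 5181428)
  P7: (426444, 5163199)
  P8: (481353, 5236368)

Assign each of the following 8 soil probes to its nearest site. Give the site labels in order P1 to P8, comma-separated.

P1 → D (d²=152004260.00)
P2 → Q (d²=497516626.00)
P3 → R (d²=1072531161.00)
P4 → P (d²=380554805.00)
P5 → P (d²=315868900.00)
P6 → H (d²=834435225.00)
P7 → M (d²=92627569.00)
P8 → F (d²=19302205.00)

D, Q, R, P, P, H, M, F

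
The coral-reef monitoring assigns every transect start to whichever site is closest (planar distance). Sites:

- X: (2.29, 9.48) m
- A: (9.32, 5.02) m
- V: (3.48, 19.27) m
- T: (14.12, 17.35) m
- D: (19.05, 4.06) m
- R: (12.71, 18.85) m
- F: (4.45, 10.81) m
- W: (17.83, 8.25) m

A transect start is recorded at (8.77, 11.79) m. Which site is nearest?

Squared distances to each site:
X: 47.326; A: 46.135; V: 83.934; T: 59.536; D: 165.431; R: 65.367; F: 19.623; W: 94.615.
Minimum at F.

F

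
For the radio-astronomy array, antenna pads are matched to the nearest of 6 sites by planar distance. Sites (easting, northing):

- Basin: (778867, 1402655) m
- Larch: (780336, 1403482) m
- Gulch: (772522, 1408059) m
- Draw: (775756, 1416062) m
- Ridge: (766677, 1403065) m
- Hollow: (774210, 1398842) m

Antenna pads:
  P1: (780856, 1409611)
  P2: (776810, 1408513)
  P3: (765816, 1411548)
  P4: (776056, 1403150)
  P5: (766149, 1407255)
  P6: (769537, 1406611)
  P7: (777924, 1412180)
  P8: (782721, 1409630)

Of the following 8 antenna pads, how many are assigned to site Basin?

1

P1 → Larch
P2 → Gulch
P3 → Gulch
P4 → Basin
P5 → Ridge
P6 → Gulch
P7 → Draw
P8 → Larch
1 of the 8 goes to Basin.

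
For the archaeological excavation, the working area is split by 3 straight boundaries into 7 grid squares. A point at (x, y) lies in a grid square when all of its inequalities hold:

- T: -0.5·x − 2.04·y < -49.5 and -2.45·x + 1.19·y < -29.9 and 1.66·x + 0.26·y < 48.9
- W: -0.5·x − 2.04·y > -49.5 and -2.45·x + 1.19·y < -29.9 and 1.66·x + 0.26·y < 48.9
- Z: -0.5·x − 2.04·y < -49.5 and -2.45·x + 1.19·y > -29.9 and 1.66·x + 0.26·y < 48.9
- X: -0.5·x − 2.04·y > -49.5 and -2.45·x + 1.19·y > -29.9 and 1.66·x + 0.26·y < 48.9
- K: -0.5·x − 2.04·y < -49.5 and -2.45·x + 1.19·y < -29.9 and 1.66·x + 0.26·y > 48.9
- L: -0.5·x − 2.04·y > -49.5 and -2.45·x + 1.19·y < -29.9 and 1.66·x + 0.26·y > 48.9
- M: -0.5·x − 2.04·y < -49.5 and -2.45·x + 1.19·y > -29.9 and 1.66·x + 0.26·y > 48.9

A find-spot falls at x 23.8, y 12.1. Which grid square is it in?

-0.5·23.8 − 2.04·12.1 = -36.584, which is > -49.5
-2.45·23.8 + 1.19·12.1 = -43.911, which is < -29.9
1.66·23.8 + 0.26·12.1 = 42.654, which is < 48.9
This sign pattern matches W.

W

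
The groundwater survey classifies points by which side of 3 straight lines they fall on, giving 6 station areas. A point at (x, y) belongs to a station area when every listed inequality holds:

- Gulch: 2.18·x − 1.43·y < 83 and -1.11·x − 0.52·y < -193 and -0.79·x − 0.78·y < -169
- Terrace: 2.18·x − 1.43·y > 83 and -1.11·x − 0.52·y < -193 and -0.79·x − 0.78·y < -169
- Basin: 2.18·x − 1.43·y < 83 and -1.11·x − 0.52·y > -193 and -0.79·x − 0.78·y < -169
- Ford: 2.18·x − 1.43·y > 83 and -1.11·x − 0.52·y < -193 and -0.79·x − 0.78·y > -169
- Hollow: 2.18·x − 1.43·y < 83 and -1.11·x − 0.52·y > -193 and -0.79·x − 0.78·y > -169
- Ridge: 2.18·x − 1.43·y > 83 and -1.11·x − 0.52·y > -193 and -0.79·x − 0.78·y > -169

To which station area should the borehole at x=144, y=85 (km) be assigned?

Terrace

2.18·144 − 1.43·85 = 192.370, which is > 83
-1.11·144 − 0.52·85 = -204.040, which is < -193
-0.79·144 − 0.78·85 = -180.060, which is < -169
This sign pattern matches Terrace.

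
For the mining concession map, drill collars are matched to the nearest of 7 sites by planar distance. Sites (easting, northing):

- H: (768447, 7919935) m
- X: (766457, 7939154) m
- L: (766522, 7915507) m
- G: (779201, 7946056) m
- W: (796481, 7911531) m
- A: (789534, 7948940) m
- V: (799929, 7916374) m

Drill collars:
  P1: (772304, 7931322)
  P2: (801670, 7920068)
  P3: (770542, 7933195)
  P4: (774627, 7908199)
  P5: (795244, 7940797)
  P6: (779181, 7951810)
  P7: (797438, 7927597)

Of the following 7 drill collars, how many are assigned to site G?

P1 → X
P2 → V
P3 → X
P4 → L
P5 → A
P6 → G
P7 → V
1 of the 7 goes to G.

1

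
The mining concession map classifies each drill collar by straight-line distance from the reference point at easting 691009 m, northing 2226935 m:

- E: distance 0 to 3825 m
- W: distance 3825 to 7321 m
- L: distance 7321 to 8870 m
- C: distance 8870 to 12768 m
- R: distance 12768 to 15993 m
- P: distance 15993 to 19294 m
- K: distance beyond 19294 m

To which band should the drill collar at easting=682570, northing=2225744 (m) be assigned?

Distance = √((682570−691009)² + (2225744−2226935)²) = √(71216721.000 + 1418481.000) = 8522.629 m.
7321 ≤ 8522.629 < 8870 → L.

L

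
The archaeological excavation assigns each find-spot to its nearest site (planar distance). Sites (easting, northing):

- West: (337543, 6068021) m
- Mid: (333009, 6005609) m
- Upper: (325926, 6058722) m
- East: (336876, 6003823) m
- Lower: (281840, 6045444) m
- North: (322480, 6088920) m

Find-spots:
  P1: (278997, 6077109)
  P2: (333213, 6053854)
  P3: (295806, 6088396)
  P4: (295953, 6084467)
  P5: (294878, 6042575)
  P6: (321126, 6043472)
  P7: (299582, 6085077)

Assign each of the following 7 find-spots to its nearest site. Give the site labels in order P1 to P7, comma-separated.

P1 → Lower (d²=1010754874.00)
P2 → Upper (d²=76797793.00)
P3 → North (d²=711776852.00)
P4 → North (d²=723510938.00)
P5 → Lower (d²=178220605.00)
P6 → Upper (d²=255602500.00)
P7 → North (d²=539087053.00)

Lower, Upper, North, North, Lower, Upper, North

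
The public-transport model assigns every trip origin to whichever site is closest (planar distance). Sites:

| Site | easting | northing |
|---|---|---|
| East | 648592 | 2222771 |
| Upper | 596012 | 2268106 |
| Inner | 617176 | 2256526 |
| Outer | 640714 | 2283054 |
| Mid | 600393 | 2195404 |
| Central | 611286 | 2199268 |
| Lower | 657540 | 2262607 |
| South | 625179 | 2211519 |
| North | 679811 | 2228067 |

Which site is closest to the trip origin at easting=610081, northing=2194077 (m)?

Central

Squared distances to each site:
East: 2306442757.000; Upper: 5678229602.000; Inner: 3950216626.000; Outer: 8855287218.000; Mid: 95618273.000; Central: 28398506.000; Lower: 6948717581.000; South: 532172968.000; North: 6017593000.000.
Minimum at Central.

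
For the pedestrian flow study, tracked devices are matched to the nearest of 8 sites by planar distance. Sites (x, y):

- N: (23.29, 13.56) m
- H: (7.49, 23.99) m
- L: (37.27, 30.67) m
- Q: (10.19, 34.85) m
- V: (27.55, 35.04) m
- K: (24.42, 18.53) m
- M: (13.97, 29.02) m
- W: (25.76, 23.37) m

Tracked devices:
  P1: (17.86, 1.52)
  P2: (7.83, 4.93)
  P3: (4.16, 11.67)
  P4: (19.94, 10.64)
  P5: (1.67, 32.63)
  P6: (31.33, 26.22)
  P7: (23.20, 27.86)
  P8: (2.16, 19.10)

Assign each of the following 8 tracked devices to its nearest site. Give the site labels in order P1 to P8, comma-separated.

P1 → N (d²=174.45)
P2 → N (d²=313.49)
P3 → H (d²=162.87)
P4 → N (d²=19.75)
P5 → Q (d²=77.52)
P6 → W (d²=39.15)
P7 → W (d²=26.71)
P8 → H (d²=52.32)

N, N, H, N, Q, W, W, H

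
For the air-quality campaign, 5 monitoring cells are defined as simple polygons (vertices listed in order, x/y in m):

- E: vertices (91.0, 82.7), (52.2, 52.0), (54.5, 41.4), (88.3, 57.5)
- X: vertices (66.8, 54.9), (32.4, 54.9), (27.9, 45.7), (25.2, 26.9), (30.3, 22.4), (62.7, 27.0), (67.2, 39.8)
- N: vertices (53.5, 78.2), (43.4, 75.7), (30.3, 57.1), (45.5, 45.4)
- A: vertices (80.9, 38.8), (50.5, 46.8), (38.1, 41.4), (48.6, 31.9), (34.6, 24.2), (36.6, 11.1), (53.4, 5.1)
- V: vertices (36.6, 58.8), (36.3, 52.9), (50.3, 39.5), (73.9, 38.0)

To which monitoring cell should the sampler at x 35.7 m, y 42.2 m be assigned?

X

Cast a ray rightward from (35.7, 42.2). For each polygon, the edges (by vertex number in listed order) whose endpoints lie on opposite sides of y = 42.2, where each meets that height, and whether that is right or left of the point:
E: 2–3 at x≈54.33 (right), 3–4 at x≈56.18 (right) → 2 crossings.
X: 3–4 at x≈27.40 (left), 7–1 at x≈67.14 (right) → 1 crossing.
N: no edge straddles that height → 0 crossings.
A: 1–2 at x≈67.98 (right), 2–3 at x≈39.94 (right) → 2 crossings.
V: 2–3 at x≈47.48 (right), 4–1 at x≈66.37 (right) → 2 crossings.
Only X has an odd count, so the point is inside X.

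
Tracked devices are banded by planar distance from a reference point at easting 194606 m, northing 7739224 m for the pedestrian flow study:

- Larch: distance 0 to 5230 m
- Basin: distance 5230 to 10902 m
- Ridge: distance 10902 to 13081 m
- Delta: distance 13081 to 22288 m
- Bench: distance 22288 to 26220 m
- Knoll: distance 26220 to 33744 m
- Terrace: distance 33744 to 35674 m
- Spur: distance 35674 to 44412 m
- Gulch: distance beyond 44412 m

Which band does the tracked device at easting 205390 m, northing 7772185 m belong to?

Distance = √((205390−194606)² + (7772185−7739224)²) = √(116294656.000 + 1086427521.000) = 34680.285 m.
33744 ≤ 34680.285 < 35674 → Terrace.

Terrace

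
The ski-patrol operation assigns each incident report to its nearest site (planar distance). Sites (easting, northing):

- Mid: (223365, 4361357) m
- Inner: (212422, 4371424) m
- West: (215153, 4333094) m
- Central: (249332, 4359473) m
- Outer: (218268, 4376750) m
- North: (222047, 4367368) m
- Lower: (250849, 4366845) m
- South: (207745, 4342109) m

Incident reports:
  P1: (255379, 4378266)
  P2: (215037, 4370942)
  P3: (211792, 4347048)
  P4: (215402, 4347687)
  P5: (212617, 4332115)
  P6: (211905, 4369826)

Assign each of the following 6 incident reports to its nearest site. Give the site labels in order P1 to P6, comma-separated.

P1 → Lower (d²=150960141.00)
P2 → Inner (d²=7070549.00)
P3 → South (d²=40771930.00)
P4 → South (d²=89743733.00)
P5 → West (d²=7389737.00)
P6 → Inner (d²=2820893.00)

Lower, Inner, South, South, West, Inner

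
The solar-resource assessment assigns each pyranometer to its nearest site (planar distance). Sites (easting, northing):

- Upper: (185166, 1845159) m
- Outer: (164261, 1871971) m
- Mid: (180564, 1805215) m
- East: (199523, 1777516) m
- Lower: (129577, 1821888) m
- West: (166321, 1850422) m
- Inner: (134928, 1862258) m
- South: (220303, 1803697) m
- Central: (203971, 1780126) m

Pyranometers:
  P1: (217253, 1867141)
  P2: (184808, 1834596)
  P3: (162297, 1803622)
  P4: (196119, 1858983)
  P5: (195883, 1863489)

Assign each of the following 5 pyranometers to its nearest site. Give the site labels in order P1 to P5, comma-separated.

Upper, Upper, Mid, Upper, Upper

P1 → Upper (d²=1512783893.00)
P2 → Upper (d²=111705133.00)
P3 → Mid (d²=336220938.00)
P4 → Upper (d²=311071185.00)
P5 → Upper (d²=450842989.00)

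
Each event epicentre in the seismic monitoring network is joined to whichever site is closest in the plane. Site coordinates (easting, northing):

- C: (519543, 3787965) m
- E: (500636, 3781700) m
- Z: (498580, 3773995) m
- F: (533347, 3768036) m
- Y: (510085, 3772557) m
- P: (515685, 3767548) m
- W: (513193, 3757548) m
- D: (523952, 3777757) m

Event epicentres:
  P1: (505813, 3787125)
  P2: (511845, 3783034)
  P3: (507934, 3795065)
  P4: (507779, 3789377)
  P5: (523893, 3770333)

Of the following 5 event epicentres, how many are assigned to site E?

P1 → E
P2 → C
P3 → C
P4 → E
P5 → D
2 of the 5 go to E.

2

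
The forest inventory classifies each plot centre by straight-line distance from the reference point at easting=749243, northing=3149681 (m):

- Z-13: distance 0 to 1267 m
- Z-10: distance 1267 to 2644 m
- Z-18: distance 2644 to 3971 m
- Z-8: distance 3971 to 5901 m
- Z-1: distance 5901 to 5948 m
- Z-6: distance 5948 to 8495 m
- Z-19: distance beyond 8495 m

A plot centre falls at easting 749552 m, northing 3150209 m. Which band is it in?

Z-13

Distance = √((749552−749243)² + (3150209−3149681)²) = √(95481.000 + 278784.000) = 611.772 m.
0 ≤ 611.772 < 1267 → Z-13.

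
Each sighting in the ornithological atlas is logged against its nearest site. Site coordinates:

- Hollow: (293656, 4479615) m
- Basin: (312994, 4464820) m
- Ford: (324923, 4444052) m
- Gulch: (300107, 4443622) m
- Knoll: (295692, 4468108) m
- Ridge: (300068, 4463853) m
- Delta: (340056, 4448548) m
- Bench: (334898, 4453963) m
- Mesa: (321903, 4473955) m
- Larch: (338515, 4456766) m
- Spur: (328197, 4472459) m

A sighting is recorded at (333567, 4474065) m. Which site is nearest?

Squared distances to each site:
Hollow: 1623690421.000; Basin: 508718354.000; Ford: 975498905.000; Gulch: 2046347849.000; Knoll: 1470001474.000; Ridge: 1226467945.000; Delta: 693224410.000; Bench: 405861965.000; Mesa: 136060996.000; Larch: 323738105.000; Spur: 31416136.000.
Minimum at Spur.

Spur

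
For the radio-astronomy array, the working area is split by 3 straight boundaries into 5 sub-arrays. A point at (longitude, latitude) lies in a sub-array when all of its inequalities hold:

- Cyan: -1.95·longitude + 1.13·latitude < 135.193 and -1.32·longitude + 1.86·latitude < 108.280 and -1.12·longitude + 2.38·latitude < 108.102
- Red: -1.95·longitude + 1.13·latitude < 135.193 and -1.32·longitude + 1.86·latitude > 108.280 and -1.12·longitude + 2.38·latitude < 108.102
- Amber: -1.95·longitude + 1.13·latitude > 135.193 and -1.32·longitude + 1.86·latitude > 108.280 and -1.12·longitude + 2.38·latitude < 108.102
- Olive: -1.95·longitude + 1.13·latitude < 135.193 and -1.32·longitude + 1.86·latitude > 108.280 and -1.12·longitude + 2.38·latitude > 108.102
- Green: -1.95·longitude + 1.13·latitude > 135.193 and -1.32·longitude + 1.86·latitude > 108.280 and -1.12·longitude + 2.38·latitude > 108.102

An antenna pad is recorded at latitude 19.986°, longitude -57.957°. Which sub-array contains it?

-1.95·-57.957 + 1.13·19.986 = 135.600, which is > 135.193
-1.32·-57.957 + 1.86·19.986 = 113.677, which is > 108.280
-1.12·-57.957 + 2.38·19.986 = 112.479, which is > 108.102
This sign pattern matches Green.

Green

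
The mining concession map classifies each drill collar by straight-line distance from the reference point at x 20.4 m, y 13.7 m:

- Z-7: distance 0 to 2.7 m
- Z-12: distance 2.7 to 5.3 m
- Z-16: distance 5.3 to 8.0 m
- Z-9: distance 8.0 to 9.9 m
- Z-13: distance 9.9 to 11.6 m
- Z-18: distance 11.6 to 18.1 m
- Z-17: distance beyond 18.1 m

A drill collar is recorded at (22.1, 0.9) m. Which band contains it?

Z-18

Distance = √((22.1−20.4)² + (0.9−13.7)²) = √(2.890 + 163.840) = 12.912 m.
11.6 ≤ 12.912 < 18.1 → Z-18.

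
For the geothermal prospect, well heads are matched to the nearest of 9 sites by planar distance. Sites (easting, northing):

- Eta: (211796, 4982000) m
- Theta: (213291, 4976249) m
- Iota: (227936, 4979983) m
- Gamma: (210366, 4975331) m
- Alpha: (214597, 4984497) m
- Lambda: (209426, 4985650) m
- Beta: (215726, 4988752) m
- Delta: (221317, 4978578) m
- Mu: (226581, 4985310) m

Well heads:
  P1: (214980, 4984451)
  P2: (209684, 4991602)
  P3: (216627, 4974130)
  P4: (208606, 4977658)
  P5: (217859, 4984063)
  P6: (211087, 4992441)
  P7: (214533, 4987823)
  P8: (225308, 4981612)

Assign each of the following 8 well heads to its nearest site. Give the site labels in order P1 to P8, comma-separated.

Alpha, Lambda, Theta, Gamma, Alpha, Beta, Beta, Iota

P1 → Alpha (d²=148805.00)
P2 → Lambda (d²=35492868.00)
P3 → Theta (d²=15619057.00)
P4 → Gamma (d²=8512529.00)
P5 → Alpha (d²=10829000.00)
P6 → Beta (d²=35129042.00)
P7 → Beta (d²=2286290.00)
P8 → Iota (d²=9560025.00)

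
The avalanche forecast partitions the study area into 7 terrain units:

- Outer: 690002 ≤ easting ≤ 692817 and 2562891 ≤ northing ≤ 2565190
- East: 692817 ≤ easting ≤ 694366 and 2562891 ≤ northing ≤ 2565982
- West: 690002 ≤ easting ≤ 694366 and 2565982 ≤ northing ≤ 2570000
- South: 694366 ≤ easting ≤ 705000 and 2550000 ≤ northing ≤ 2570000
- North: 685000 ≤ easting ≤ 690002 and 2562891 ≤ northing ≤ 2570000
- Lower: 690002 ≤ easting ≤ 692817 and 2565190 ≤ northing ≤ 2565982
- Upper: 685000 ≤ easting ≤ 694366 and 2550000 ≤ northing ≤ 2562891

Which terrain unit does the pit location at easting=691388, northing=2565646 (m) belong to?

The point has easting = 691388 and northing = 2565646.
Only Lower satisfies 690002 ≤ easting ≤ 692817 and 2565190 ≤ northing ≤ 2565982.

Lower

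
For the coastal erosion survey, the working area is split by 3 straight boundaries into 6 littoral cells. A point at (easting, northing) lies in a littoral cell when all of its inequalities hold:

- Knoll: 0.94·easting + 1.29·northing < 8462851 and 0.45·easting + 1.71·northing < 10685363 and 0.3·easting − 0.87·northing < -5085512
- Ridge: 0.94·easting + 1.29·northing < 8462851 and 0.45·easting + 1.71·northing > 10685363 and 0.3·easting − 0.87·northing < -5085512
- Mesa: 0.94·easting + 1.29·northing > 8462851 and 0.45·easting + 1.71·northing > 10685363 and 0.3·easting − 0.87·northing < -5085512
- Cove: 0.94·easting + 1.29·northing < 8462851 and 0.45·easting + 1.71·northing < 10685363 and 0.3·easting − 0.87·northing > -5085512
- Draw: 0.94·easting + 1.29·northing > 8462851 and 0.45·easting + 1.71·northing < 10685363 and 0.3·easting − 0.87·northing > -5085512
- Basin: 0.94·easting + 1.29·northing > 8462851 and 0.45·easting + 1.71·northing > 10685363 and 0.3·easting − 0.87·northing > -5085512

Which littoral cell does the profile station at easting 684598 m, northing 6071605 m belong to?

Basin

0.94·684598 + 1.29·6071605 = 8475892.570, which is > 8462851
0.45·684598 + 1.71·6071605 = 10690513.650, which is > 10685363
0.3·684598 − 0.87·6071605 = -5076916.950, which is > -5085512
This sign pattern matches Basin.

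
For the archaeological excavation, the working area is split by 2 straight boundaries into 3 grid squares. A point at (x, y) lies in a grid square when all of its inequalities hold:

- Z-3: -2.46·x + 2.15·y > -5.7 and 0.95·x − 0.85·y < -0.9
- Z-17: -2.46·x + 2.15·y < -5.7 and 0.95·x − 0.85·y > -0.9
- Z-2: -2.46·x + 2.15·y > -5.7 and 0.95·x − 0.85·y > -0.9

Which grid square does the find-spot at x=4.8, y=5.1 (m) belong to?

Z-2

-2.46·4.8 + 2.15·5.1 = -0.843, which is > -5.7
0.95·4.8 − 0.85·5.1 = 0.225, which is > -0.9
This sign pattern matches Z-2.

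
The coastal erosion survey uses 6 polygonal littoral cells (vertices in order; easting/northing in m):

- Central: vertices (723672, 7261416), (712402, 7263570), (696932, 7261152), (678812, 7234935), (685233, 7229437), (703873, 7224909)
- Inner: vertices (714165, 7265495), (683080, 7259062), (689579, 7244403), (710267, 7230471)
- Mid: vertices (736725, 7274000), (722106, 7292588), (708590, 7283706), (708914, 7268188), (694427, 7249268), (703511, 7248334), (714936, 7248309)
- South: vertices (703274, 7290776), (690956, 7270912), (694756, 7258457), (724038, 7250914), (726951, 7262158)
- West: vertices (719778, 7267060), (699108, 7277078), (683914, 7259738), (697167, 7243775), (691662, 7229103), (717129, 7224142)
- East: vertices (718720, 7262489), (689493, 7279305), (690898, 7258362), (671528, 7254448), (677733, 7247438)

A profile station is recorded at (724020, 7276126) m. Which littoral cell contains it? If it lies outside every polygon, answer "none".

Mid

Cast a ray rightward from (724020, 7276126). For each polygon, the edges (by vertex number in listed order) whose endpoints lie on opposite sides of northing = 7276126, where each meets that height, and whether that is right or left of the point:
Central: no edge straddles that height → 0 crossings.
Inner: no edge straddles that height → 0 crossings.
Mid: 1–2 at easting≈735053.0 (right), 3–4 at easting≈708748.3 (left) → 1 crossing.
South: 1–2 at easting≈694189.3 (left), 5–1 at easting≈715394.6 (left) → 0 crossings.
West: 1–2 at easting≈701072.2 (left), 2–3 at easting≈698273.8 (left) → 0 crossings.
East: 1–2 at easting≈695018.3 (left), 2–3 at easting≈689706.3 (left) → 0 crossings.
Only Mid has an odd count, so the point is inside Mid.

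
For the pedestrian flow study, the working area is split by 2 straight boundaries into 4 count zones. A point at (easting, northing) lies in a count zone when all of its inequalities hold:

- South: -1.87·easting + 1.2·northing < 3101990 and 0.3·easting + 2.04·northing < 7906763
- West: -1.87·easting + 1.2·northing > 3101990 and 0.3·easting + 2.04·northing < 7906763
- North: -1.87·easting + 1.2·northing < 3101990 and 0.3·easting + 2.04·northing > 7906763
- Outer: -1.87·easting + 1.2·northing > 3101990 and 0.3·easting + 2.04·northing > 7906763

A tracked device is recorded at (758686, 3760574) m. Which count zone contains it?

-1.87·758686 + 1.2·3760574 = 3093945.980, which is < 3101990
0.3·758686 + 2.04·3760574 = 7899176.760, which is < 7906763
This sign pattern matches South.

South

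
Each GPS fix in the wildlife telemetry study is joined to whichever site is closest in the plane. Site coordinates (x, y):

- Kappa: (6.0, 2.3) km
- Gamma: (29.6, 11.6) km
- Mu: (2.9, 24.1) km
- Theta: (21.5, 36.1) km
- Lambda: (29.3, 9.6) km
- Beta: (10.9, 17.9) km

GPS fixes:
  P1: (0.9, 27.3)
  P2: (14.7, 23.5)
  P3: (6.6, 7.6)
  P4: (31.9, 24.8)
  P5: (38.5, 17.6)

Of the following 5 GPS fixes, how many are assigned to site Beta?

P1 → Mu
P2 → Beta
P3 → Kappa
P4 → Gamma
P5 → Gamma
1 of the 5 goes to Beta.

1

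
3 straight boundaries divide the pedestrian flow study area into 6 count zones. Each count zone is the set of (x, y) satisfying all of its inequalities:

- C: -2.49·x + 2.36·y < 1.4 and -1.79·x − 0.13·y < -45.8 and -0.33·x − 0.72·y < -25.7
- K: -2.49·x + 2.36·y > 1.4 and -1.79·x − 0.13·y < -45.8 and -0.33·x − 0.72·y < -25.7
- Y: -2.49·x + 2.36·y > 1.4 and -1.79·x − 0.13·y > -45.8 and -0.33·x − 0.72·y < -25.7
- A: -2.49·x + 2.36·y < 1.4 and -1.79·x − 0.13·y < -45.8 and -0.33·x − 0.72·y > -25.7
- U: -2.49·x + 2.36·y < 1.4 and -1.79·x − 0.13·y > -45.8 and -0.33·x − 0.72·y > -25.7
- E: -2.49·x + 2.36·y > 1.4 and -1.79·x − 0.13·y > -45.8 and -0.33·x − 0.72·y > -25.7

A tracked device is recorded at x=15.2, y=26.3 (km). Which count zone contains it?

-2.49·15.2 + 2.36·26.3 = 24.220, which is > 1.4
-1.79·15.2 − 0.13·26.3 = -30.627, which is > -45.8
-0.33·15.2 − 0.72·26.3 = -23.952, which is > -25.7
This sign pattern matches E.

E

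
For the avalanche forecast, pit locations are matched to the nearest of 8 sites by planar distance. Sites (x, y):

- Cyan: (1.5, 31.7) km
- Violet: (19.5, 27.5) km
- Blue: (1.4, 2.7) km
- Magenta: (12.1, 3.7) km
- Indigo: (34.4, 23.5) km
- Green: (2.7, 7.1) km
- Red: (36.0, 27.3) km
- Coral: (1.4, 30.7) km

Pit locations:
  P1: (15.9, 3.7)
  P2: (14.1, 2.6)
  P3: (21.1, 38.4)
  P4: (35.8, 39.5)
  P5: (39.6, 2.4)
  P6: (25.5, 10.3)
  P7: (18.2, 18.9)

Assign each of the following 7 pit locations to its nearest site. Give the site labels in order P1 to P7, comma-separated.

P1 → Magenta (d²=14.44)
P2 → Magenta (d²=5.21)
P3 → Violet (d²=121.37)
P4 → Red (d²=148.88)
P5 → Indigo (d²=472.25)
P6 → Magenta (d²=223.12)
P7 → Violet (d²=75.65)

Magenta, Magenta, Violet, Red, Indigo, Magenta, Violet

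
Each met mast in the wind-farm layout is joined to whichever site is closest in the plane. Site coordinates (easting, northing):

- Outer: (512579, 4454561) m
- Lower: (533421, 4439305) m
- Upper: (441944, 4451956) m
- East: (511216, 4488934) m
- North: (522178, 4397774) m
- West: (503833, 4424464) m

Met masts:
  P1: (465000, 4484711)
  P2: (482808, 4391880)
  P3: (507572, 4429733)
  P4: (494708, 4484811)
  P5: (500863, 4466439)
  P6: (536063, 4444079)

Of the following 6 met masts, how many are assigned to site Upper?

P1 → Upper
P2 → West
P3 → West
P4 → East
P5 → Outer
P6 → Lower
1 of the 6 goes to Upper.

1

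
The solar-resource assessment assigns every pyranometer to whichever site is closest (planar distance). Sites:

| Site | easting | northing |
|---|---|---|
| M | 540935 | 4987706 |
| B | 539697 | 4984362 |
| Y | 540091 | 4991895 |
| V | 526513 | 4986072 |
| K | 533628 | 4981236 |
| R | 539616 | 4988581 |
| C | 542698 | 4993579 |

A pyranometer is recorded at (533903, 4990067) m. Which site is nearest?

Squared distances to each site:
M: 55023345.000; B: 66117461.000; Y: 41632928.000; V: 70572125.000; K: 78062186.000; R: 34846565.000; C: 89686169.000.
Minimum at R.

R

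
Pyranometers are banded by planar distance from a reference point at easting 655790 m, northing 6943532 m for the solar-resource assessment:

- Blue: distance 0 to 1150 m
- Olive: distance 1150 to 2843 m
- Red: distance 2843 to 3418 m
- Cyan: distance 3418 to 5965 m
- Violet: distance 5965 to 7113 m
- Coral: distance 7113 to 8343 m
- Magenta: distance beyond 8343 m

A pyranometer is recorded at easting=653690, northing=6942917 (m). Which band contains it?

Olive

Distance = √((653690−655790)² + (6942917−6943532)²) = √(4410000.000 + 378225.000) = 2188.201 m.
1150 ≤ 2188.201 < 2843 → Olive.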